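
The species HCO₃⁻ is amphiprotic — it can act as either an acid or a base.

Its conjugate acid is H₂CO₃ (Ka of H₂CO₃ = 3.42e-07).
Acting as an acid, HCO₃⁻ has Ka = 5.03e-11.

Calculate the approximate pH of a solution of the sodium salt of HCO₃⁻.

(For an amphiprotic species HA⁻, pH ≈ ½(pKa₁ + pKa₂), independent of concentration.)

pKa₁ = -log(3.42e-07) = 6.47; pKa₂ = -log(5.03e-11) = 10.30. For an amphiprotic species, pH ≈ ½(pKa₁ + pKa₂) = ½(6.47 + 10.30) = 8.38.

pH = 8.38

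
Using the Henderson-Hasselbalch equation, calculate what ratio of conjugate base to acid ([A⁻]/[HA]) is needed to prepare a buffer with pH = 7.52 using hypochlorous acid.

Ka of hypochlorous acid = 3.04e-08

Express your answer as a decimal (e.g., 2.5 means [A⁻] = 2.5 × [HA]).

pKa = -log(3.04e-08) = 7.5171. pH = pKa + log([A⁻]/[HA]), so log([A⁻]/[HA]) = pH − pKa = 7.52 − 7.5171 = 0.0029. [A⁻]/[HA] = 10^(0.0029) = 1.01

[A⁻]/[HA] = 1.01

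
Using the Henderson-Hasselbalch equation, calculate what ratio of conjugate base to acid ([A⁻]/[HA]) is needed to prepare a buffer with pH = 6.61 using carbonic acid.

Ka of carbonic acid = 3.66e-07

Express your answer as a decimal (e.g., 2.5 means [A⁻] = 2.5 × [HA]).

pKa = -log(3.66e-07) = 6.4365. pH = pKa + log([A⁻]/[HA]), so log([A⁻]/[HA]) = pH − pKa = 6.61 − 6.4365 = 0.1735. [A⁻]/[HA] = 10^(0.1735) = 1.49

[A⁻]/[HA] = 1.49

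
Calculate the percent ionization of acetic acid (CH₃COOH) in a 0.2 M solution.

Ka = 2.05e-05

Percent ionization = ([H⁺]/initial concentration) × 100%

Using Ka equilibrium: x² + Ka×x - Ka×C = 0. Solving: [H⁺] = 2.0146e-03. Percent = (2.0146e-03/0.2) × 100

Percent ionization = 1.01%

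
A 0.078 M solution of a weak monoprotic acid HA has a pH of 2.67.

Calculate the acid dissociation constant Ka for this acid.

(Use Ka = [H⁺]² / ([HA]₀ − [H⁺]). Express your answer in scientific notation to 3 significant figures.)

[H⁺] = 10^(−pH) = 10^(−2.67) = 2.138e-03 M. For HA ⇌ H⁺ + A⁻, Ka = [H⁺][A⁻]/[HA] = [H⁺]² / ([HA]₀ − [H⁺]) = (2.138e-03)² / (0.078 − 2.138e-03) = 6.03e-05.

K_a = 6.03e-05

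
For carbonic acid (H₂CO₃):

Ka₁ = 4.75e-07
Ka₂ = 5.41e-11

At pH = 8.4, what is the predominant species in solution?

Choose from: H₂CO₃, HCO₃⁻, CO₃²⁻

pKa₁ = 6.32, pKa₂ = 10.27. For a polyprotic acid the predominant species crosses at each pKa: below pKa_n the protonated form dominates, above it the deprotonated form does. At pH = 8.4, the predominant species is HCO₃⁻.

HCO₃⁻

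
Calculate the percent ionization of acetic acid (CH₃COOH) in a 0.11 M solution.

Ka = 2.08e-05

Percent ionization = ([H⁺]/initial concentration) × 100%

Using Ka equilibrium: x² + Ka×x - Ka×C = 0. Solving: [H⁺] = 1.5022e-03. Percent = (1.5022e-03/0.11) × 100

Percent ionization = 1.37%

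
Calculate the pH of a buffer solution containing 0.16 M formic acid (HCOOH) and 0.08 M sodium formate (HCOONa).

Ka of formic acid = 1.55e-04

pKa = -log(1.55e-04) = 3.81. pH = pKa + log([A⁻]/[HA]) = 3.81 + log(0.08/0.16)

pH = 3.51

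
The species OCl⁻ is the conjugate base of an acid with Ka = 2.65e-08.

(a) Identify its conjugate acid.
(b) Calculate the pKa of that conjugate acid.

(a) The conjugate acid is formed by adding one H⁺ to OCl⁻, giving HOCl. (b) pKa = -log(Ka) = -log(2.65e-08) = 7.58.

Conjugate acid: HOCl; pK_a = 7.58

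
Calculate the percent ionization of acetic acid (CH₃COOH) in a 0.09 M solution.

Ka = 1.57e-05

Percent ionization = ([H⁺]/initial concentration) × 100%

Using Ka equilibrium: x² + Ka×x - Ka×C = 0. Solving: [H⁺] = 1.1809e-03. Percent = (1.1809e-03/0.09) × 100

Percent ionization = 1.31%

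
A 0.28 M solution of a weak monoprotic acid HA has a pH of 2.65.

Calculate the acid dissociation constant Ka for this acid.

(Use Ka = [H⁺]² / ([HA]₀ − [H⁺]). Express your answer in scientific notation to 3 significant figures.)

[H⁺] = 10^(−pH) = 10^(−2.65) = 2.239e-03 M. For HA ⇌ H⁺ + A⁻, Ka = [H⁺][A⁻]/[HA] = [H⁺]² / ([HA]₀ − [H⁺]) = (2.239e-03)² / (0.28 − 2.239e-03) = 1.80e-05.

K_a = 1.80e-05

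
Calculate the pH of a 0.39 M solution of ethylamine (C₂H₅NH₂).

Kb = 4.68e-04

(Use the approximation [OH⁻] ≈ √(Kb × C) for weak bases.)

[OH⁻] = √(Kb × C) = √(4.68e-04 × 0.39) = 1.3510e-02. pOH = 1.87, pH = 14 - pOH

pH = 12.13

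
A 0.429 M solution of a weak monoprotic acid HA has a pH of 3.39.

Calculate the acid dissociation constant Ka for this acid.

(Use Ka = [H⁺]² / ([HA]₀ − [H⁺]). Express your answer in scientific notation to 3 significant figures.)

[H⁺] = 10^(−pH) = 10^(−3.39) = 4.074e-04 M. For HA ⇌ H⁺ + A⁻, Ka = [H⁺][A⁻]/[HA] = [H⁺]² / ([HA]₀ − [H⁺]) = (4.074e-04)² / (0.429 − 4.074e-04) = 3.87e-07.

K_a = 3.87e-07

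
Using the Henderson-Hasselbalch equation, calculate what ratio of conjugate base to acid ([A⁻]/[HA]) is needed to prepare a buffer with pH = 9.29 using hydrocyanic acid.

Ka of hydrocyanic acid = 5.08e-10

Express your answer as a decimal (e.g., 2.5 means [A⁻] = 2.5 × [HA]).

pKa = -log(5.08e-10) = 9.2941. pH = pKa + log([A⁻]/[HA]), so log([A⁻]/[HA]) = pH − pKa = 9.29 − 9.2941 = -0.0041. [A⁻]/[HA] = 10^(-0.0041) = 0.991

[A⁻]/[HA] = 0.991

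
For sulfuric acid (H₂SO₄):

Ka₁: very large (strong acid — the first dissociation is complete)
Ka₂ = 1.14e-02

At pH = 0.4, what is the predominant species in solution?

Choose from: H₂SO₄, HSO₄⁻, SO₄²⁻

The first dissociation is complete, so H₂SO₄ itself is never the predominant species in water; pKa₂ = -log(1.14e-02) = 1.94. For a polyprotic acid the predominant species crosses at each pKa: below pKa_n the protonated form dominates, above it the deprotonated form does. At pH = 0.4, the predominant species is HSO₄⁻.

HSO₄⁻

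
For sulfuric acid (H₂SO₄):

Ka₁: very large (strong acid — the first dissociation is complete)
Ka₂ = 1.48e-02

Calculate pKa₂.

pKa₂ = -log(Ka₂) = -log(1.48e-02) = 1.83.

pK_{a2} = 1.83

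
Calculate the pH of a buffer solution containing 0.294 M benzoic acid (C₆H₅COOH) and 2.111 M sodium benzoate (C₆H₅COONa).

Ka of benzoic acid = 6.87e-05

pKa = -log(6.87e-05) = 4.16. pH = pKa + log([A⁻]/[HA]) = 4.16 + log(2.111/0.294)

pH = 5.02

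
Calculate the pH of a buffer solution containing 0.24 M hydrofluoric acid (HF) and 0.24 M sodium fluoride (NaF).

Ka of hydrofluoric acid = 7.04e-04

pKa = -log(7.04e-04) = 3.15. pH = pKa + log([A⁻]/[HA]) = 3.15 + log(0.24/0.24)

pH = 3.15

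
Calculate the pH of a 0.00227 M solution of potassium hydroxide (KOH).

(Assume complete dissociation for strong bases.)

[OH⁻] = 0.00227 M for strong base. pOH = -log[OH⁻] = 2.64, pH = 14 - pOH

pH = 11.36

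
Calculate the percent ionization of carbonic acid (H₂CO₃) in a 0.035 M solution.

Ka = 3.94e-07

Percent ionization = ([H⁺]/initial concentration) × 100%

Using Ka equilibrium: x² + Ka×x - Ka×C = 0. Solving: [H⁺] = 1.1723e-04. Percent = (1.1723e-04/0.035) × 100

Percent ionization = 0.335%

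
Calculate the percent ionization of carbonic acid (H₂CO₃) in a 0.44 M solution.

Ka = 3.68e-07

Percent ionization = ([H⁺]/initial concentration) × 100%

Using Ka equilibrium: x² + Ka×x - Ka×C = 0. Solving: [H⁺] = 4.0221e-04. Percent = (4.0221e-04/0.44) × 100

Percent ionization = 0.0914%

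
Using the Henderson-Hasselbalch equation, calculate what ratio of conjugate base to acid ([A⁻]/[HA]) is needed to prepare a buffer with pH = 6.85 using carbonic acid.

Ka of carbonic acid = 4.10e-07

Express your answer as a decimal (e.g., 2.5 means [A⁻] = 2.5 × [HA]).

pKa = -log(4.10e-07) = 6.3872. pH = pKa + log([A⁻]/[HA]), so log([A⁻]/[HA]) = pH − pKa = 6.85 − 6.3872 = 0.4628. [A⁻]/[HA] = 10^(0.4628) = 2.90

[A⁻]/[HA] = 2.90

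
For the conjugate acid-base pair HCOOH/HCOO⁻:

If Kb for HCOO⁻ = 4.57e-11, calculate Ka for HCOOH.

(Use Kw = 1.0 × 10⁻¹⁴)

For a conjugate pair Ka × Kb = Kw, so Ka = Kw/Kb = 1.0 × 10⁻¹⁴ / 4.57e-11 = 2.19e-04.

K_a = 2.19e-04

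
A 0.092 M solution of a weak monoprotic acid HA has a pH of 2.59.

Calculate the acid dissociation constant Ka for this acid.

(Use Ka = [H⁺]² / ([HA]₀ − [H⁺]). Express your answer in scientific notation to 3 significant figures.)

[H⁺] = 10^(−pH) = 10^(−2.59) = 2.570e-03 M. For HA ⇌ H⁺ + A⁻, Ka = [H⁺][A⁻]/[HA] = [H⁺]² / ([HA]₀ − [H⁺]) = (2.570e-03)² / (0.092 − 2.570e-03) = 7.39e-05.

K_a = 7.39e-05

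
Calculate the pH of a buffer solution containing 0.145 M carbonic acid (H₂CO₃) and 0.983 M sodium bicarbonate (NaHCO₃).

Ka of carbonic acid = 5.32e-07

pKa = -log(5.32e-07) = 6.27. pH = pKa + log([A⁻]/[HA]) = 6.27 + log(0.983/0.145)

pH = 7.11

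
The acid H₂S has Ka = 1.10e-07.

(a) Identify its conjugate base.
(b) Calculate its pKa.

(a) The conjugate base is formed by removing one H⁺ from H₂S, giving HS⁻. (b) pKa = -log(Ka) = -log(1.10e-07) = 6.96.

Conjugate base: HS⁻; pK_a = 6.96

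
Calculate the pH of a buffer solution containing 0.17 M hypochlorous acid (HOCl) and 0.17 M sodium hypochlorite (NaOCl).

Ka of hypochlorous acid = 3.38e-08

pKa = -log(3.38e-08) = 7.47. pH = pKa + log([A⁻]/[HA]) = 7.47 + log(0.17/0.17)

pH = 7.47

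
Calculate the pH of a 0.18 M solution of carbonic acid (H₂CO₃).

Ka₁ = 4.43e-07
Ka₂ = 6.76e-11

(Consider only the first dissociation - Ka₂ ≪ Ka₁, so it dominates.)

First dissociation dominates. From Ka₁ = [H⁺][HA⁻]/[H₂A], x² + Ka₁·x − Ka₁·C = 0 with C = 0.18 M and Ka₁ = 4.43e-07. Solving: [H⁺] = (−Ka₁ + √(Ka₁² + 4·Ka₁·C)) / 2 = 2.8216e-04 M. pH = -log(2.8216e-04) = 3.55.

pH = 3.55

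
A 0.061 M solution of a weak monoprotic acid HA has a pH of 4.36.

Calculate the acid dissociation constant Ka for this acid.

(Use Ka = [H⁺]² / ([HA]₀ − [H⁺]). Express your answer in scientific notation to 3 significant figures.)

[H⁺] = 10^(−pH) = 10^(−4.36) = 4.365e-05 M. For HA ⇌ H⁺ + A⁻, Ka = [H⁺][A⁻]/[HA] = [H⁺]² / ([HA]₀ − [H⁺]) = (4.365e-05)² / (0.061 − 4.365e-05) = 3.13e-08.

K_a = 3.13e-08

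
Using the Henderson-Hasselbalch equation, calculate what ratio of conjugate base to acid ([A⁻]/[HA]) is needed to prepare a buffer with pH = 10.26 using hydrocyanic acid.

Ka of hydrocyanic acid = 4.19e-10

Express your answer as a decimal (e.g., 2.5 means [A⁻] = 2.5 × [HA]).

pKa = -log(4.19e-10) = 9.3778. pH = pKa + log([A⁻]/[HA]), so log([A⁻]/[HA]) = pH − pKa = 10.26 − 9.3778 = 0.8822. [A⁻]/[HA] = 10^(0.8822) = 7.62

[A⁻]/[HA] = 7.62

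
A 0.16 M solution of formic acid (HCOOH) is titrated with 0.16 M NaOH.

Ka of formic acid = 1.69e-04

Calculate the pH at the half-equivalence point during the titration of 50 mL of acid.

At half-equivalence [HA] = [A⁻], so Henderson-Hasselbalch gives pH = pKa = -log(1.69e-04) = 3.77.

pH = pKa = 3.77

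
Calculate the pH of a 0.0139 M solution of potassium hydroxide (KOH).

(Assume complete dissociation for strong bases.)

[OH⁻] = 0.0139 M for strong base. pOH = -log[OH⁻] = 1.86, pH = 14 - pOH

pH = 12.14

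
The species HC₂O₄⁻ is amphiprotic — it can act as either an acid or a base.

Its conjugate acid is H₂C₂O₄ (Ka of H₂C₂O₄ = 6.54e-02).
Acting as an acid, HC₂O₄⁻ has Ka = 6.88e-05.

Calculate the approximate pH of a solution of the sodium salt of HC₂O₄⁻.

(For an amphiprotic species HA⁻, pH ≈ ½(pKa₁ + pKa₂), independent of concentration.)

pKa₁ = -log(6.54e-02) = 1.18; pKa₂ = -log(6.88e-05) = 4.16. For an amphiprotic species, pH ≈ ½(pKa₁ + pKa₂) = ½(1.18 + 4.16) = 2.67.

pH = 2.67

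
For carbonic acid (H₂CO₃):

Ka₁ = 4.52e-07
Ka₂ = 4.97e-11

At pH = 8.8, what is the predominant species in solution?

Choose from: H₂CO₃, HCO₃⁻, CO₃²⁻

pKa₁ = 6.34, pKa₂ = 10.30. For a polyprotic acid the predominant species crosses at each pKa: below pKa_n the protonated form dominates, above it the deprotonated form does. At pH = 8.8, the predominant species is HCO₃⁻.

HCO₃⁻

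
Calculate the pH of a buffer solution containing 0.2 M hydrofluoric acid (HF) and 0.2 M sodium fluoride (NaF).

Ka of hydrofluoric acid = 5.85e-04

pKa = -log(5.85e-04) = 3.23. pH = pKa + log([A⁻]/[HA]) = 3.23 + log(0.2/0.2)

pH = 3.23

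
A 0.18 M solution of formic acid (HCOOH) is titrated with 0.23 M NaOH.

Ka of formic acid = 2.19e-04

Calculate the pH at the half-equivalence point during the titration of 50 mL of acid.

At half-equivalence [HA] = [A⁻], so Henderson-Hasselbalch gives pH = pKa = -log(2.19e-04) = 3.66.

pH = pKa = 3.66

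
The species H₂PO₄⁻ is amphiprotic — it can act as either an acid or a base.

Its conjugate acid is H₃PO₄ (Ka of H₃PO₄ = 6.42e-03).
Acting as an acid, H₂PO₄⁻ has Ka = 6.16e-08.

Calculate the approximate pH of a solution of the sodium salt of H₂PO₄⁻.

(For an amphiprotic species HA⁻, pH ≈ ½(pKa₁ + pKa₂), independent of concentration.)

pKa₁ = -log(6.42e-03) = 2.19; pKa₂ = -log(6.16e-08) = 7.21. For an amphiprotic species, pH ≈ ½(pKa₁ + pKa₂) = ½(2.19 + 7.21) = 4.70.

pH = 4.70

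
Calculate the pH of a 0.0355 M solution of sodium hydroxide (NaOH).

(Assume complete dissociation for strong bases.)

[OH⁻] = 0.0355 M for strong base. pOH = -log[OH⁻] = 1.45, pH = 14 - pOH

pH = 12.55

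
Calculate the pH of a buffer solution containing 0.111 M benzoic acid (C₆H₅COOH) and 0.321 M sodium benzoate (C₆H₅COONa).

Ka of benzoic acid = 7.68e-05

pKa = -log(7.68e-05) = 4.11. pH = pKa + log([A⁻]/[HA]) = 4.11 + log(0.321/0.111)

pH = 4.58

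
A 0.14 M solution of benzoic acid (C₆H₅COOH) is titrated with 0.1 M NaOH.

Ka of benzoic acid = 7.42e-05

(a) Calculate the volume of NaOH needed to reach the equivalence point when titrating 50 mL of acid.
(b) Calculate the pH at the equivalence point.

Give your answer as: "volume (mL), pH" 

moles acid = 0.14 × 50/1000 = 0.007 mol; V_base = moles/0.1 × 1000 = 70.0 mL. At equivalence only the conjugate base is present: [A⁻] = 0.007/0.120 = 5.8333e-02 M. Kb = Kw/Ka = 1.35e-10; [OH⁻] = √(Kb × [A⁻]) = 2.8039e-06; pOH = 5.55; pH = 14 - pOH = 8.45.

V = 70.0 mL, pH = 8.45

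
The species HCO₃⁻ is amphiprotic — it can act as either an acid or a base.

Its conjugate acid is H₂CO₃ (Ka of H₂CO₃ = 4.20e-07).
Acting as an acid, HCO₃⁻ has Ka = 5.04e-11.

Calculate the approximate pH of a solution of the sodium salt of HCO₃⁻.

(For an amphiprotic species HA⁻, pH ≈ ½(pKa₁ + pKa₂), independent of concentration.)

pKa₁ = -log(4.20e-07) = 6.38; pKa₂ = -log(5.04e-11) = 10.30. For an amphiprotic species, pH ≈ ½(pKa₁ + pKa₂) = ½(6.38 + 10.30) = 8.34.

pH = 8.34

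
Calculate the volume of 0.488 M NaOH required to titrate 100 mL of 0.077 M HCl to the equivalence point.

At equivalence: moles acid = moles base. moles HCl = 0.077 × 100/1000 = 0.0077 mol. V_base = moles / 0.488 × 1000 = 15.8 mL.

V_{base} = 15.8 mL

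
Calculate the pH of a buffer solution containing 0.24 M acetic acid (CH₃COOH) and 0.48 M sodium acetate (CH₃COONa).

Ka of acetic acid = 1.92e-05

pKa = -log(1.92e-05) = 4.72. pH = pKa + log([A⁻]/[HA]) = 4.72 + log(0.48/0.24)

pH = 5.02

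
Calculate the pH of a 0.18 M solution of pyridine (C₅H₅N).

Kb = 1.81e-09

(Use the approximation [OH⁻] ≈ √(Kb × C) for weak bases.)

[OH⁻] = √(Kb × C) = √(1.81e-09 × 0.18) = 1.8050e-05. pOH = 4.74, pH = 14 - pOH

pH = 9.26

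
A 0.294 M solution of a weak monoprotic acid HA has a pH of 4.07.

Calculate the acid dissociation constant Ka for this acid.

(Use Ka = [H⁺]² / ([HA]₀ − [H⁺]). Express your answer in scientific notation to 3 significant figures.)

[H⁺] = 10^(−pH) = 10^(−4.07) = 8.511e-05 M. For HA ⇌ H⁺ + A⁻, Ka = [H⁺][A⁻]/[HA] = [H⁺]² / ([HA]₀ − [H⁺]) = (8.511e-05)² / (0.294 − 8.511e-05) = 2.46e-08.

K_a = 2.46e-08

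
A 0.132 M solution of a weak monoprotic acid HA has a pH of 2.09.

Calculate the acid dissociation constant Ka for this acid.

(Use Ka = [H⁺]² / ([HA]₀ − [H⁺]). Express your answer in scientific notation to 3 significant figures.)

[H⁺] = 10^(−pH) = 10^(−2.09) = 8.128e-03 M. For HA ⇌ H⁺ + A⁻, Ka = [H⁺][A⁻]/[HA] = [H⁺]² / ([HA]₀ − [H⁺]) = (8.128e-03)² / (0.132 − 8.128e-03) = 5.33e-04.

K_a = 5.33e-04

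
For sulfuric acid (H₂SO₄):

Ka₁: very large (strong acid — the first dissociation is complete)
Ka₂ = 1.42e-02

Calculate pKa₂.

pKa₂ = -log(Ka₂) = -log(1.42e-02) = 1.85.

pK_{a2} = 1.85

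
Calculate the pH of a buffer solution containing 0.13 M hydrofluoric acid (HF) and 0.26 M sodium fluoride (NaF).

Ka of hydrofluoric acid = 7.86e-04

pKa = -log(7.86e-04) = 3.10. pH = pKa + log([A⁻]/[HA]) = 3.10 + log(0.26/0.13)

pH = 3.41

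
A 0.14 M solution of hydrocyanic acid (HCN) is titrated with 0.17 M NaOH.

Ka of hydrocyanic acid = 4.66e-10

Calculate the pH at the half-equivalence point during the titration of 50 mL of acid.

At half-equivalence [HA] = [A⁻], so Henderson-Hasselbalch gives pH = pKa = -log(4.66e-10) = 9.33.

pH = pKa = 9.33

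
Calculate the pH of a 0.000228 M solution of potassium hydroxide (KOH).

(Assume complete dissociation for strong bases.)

[OH⁻] = 0.000228 M for strong base. pOH = -log[OH⁻] = 3.64, pH = 14 - pOH

pH = 10.36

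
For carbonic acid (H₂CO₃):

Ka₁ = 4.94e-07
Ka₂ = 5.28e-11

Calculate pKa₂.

pKa₂ = -log(Ka₂) = -log(5.28e-11) = 10.28.

pK_{a2} = 10.28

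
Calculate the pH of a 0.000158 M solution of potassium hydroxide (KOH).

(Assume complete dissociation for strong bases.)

[OH⁻] = 0.000158 M for strong base. pOH = -log[OH⁻] = 3.80, pH = 14 - pOH

pH = 10.20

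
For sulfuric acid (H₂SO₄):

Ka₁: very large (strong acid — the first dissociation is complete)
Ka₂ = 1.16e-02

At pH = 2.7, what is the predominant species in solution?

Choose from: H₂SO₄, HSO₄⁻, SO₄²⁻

The first dissociation is complete, so H₂SO₄ itself is never the predominant species in water; pKa₂ = -log(1.16e-02) = 1.94. For a polyprotic acid the predominant species crosses at each pKa: below pKa_n the protonated form dominates, above it the deprotonated form does. At pH = 2.7, the predominant species is SO₄²⁻.

SO₄²⁻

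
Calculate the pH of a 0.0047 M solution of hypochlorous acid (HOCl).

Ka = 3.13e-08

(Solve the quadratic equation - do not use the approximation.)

x² + Ka×x - Ka×C = 0. Using quadratic formula: [H⁺] = 1.2113e-05

pH = 4.92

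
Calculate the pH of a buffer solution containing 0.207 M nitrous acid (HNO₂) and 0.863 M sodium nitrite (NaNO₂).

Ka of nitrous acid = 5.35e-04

pKa = -log(5.35e-04) = 3.27. pH = pKa + log([A⁻]/[HA]) = 3.27 + log(0.863/0.207)

pH = 3.89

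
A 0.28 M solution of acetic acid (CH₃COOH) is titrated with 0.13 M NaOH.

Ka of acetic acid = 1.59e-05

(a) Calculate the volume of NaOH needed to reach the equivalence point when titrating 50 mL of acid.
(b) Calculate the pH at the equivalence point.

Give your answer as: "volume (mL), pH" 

moles acid = 0.28 × 50/1000 = 0.014 mol; V_base = moles/0.13 × 1000 = 107.7 mL. At equivalence only the conjugate base is present: [A⁻] = 0.014/0.158 = 8.8780e-02 M. Kb = Kw/Ka = 6.29e-10; [OH⁻] = √(Kb × [A⁻]) = 7.4724e-06; pOH = 5.13; pH = 14 - pOH = 8.87.

V = 107.7 mL, pH = 8.87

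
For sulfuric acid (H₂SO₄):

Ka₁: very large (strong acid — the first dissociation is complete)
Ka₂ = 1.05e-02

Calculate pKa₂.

pKa₂ = -log(Ka₂) = -log(1.05e-02) = 1.98.

pK_{a2} = 1.98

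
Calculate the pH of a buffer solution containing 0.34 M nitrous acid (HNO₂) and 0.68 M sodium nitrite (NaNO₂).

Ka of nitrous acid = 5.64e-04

pKa = -log(5.64e-04) = 3.25. pH = pKa + log([A⁻]/[HA]) = 3.25 + log(0.68/0.34)

pH = 3.55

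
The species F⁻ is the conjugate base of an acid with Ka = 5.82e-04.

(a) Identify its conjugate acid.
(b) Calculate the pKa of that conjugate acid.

(a) The conjugate acid is formed by adding one H⁺ to F⁻, giving HF. (b) pKa = -log(Ka) = -log(5.82e-04) = 3.24.

Conjugate acid: HF; pK_a = 3.24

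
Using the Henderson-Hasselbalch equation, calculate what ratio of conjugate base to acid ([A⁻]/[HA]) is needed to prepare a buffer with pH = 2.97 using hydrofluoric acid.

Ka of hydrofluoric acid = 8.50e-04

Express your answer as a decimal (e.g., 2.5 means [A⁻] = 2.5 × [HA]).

pKa = -log(8.50e-04) = 3.0706. pH = pKa + log([A⁻]/[HA]), so log([A⁻]/[HA]) = pH − pKa = 2.97 − 3.0706 = -0.1006. [A⁻]/[HA] = 10^(-0.1006) = 0.793

[A⁻]/[HA] = 0.793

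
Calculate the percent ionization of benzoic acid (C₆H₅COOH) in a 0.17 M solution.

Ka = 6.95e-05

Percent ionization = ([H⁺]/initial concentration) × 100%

Using Ka equilibrium: x² + Ka×x - Ka×C = 0. Solving: [H⁺] = 3.4027e-03. Percent = (3.4027e-03/0.17) × 100

Percent ionization = 2%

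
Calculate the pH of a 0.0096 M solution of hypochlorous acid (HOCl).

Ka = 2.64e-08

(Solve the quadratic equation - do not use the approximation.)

x² + Ka×x - Ka×C = 0. Using quadratic formula: [H⁺] = 1.5907e-05

pH = 4.80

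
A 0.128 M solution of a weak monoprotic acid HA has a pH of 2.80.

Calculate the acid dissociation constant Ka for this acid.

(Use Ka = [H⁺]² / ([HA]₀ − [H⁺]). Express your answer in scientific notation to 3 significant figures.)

[H⁺] = 10^(−pH) = 10^(−2.80) = 1.585e-03 M. For HA ⇌ H⁺ + A⁻, Ka = [H⁺][A⁻]/[HA] = [H⁺]² / ([HA]₀ − [H⁺]) = (1.585e-03)² / (0.128 − 1.585e-03) = 1.99e-05.

K_a = 1.99e-05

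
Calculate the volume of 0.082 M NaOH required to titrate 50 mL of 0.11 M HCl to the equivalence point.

At equivalence: moles acid = moles base. moles HCl = 0.11 × 50/1000 = 0.0055 mol. V_base = moles / 0.082 × 1000 = 67.1 mL.

V_{base} = 67.1 mL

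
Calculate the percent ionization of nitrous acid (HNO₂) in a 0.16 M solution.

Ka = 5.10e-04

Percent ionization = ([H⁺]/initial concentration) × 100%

Using Ka equilibrium: x² + Ka×x - Ka×C = 0. Solving: [H⁺] = 8.7819e-03. Percent = (8.7819e-03/0.16) × 100

Percent ionization = 5.49%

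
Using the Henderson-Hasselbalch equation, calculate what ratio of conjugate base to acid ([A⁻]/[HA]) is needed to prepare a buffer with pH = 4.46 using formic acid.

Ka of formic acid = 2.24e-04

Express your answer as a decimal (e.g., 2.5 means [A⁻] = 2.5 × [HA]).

pKa = -log(2.24e-04) = 3.6498. pH = pKa + log([A⁻]/[HA]), so log([A⁻]/[HA]) = pH − pKa = 4.46 − 3.6498 = 0.8102. [A⁻]/[HA] = 10^(0.8102) = 6.46

[A⁻]/[HA] = 6.46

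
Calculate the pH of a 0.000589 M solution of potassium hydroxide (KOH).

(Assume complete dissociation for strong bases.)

[OH⁻] = 0.000589 M for strong base. pOH = -log[OH⁻] = 3.23, pH = 14 - pOH

pH = 10.77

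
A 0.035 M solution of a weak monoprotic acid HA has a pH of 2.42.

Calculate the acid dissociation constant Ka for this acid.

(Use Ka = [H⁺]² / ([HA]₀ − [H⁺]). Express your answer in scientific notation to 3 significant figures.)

[H⁺] = 10^(−pH) = 10^(−2.42) = 3.802e-03 M. For HA ⇌ H⁺ + A⁻, Ka = [H⁺][A⁻]/[HA] = [H⁺]² / ([HA]₀ − [H⁺]) = (3.802e-03)² / (0.035 − 3.802e-03) = 4.63e-04.

K_a = 4.63e-04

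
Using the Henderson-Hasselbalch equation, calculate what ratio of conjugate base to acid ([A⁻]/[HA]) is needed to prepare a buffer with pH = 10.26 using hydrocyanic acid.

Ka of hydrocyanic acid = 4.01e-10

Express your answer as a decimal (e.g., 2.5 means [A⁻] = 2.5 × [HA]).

pKa = -log(4.01e-10) = 9.3969. pH = pKa + log([A⁻]/[HA]), so log([A⁻]/[HA]) = pH − pKa = 10.26 − 9.3969 = 0.8631. [A⁻]/[HA] = 10^(0.8631) = 7.30

[A⁻]/[HA] = 7.30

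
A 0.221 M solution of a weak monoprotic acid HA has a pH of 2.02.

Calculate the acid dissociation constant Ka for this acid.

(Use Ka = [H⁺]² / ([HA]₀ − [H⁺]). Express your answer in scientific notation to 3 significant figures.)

[H⁺] = 10^(−pH) = 10^(−2.02) = 9.550e-03 M. For HA ⇌ H⁺ + A⁻, Ka = [H⁺][A⁻]/[HA] = [H⁺]² / ([HA]₀ − [H⁺]) = (9.550e-03)² / (0.221 − 9.550e-03) = 4.31e-04.

K_a = 4.31e-04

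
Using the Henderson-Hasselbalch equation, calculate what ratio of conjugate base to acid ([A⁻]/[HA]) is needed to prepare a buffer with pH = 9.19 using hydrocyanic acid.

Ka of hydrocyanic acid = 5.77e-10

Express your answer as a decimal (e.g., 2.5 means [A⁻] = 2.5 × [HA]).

pKa = -log(5.77e-10) = 9.2388. pH = pKa + log([A⁻]/[HA]), so log([A⁻]/[HA]) = pH − pKa = 9.19 − 9.2388 = -0.0488. [A⁻]/[HA] = 10^(-0.0488) = 0.894

[A⁻]/[HA] = 0.894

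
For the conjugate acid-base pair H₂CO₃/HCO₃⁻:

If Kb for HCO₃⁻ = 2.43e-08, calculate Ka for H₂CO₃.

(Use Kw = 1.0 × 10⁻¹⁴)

For a conjugate pair Ka × Kb = Kw, so Ka = Kw/Kb = 1.0 × 10⁻¹⁴ / 2.43e-08 = 4.12e-07.

K_a = 4.12e-07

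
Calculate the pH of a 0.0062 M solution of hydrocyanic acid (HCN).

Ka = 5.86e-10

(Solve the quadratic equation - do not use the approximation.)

x² + Ka×x - Ka×C = 0. Using quadratic formula: [H⁺] = 1.9058e-06

pH = 5.72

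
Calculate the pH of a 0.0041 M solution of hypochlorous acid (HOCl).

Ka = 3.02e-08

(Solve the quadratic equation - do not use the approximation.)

x² + Ka×x - Ka×C = 0. Using quadratic formula: [H⁺] = 1.1112e-05

pH = 4.95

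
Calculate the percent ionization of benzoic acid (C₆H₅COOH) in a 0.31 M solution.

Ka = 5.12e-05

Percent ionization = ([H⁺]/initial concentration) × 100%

Using Ka equilibrium: x² + Ka×x - Ka×C = 0. Solving: [H⁺] = 3.9585e-03. Percent = (3.9585e-03/0.31) × 100

Percent ionization = 1.28%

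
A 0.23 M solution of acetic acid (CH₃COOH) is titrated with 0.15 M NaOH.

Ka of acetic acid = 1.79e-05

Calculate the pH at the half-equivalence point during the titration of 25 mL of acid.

At half-equivalence [HA] = [A⁻], so Henderson-Hasselbalch gives pH = pKa = -log(1.79e-05) = 4.75.

pH = pKa = 4.75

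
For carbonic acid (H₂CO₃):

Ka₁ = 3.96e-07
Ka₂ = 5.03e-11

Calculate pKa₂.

pKa₂ = -log(Ka₂) = -log(5.03e-11) = 10.30.

pK_{a2} = 10.30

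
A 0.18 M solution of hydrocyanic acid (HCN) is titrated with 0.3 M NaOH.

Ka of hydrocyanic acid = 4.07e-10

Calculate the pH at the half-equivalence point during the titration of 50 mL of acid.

At half-equivalence [HA] = [A⁻], so Henderson-Hasselbalch gives pH = pKa = -log(4.07e-10) = 9.39.

pH = pKa = 9.39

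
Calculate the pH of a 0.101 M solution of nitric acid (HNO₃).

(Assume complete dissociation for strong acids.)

[H⁺] = 0.101 M for strong acid. pH = -log[H⁺] = -log(0.101)

pH = 1.00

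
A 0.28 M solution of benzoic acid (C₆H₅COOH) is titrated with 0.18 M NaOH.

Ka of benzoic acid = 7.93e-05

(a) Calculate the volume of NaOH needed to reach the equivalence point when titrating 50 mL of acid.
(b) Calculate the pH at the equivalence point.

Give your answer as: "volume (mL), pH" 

moles acid = 0.28 × 50/1000 = 0.014 mol; V_base = moles/0.18 × 1000 = 77.8 mL. At equivalence only the conjugate base is present: [A⁻] = 0.014/0.128 = 1.0957e-01 M. Kb = Kw/Ka = 1.26e-10; [OH⁻] = √(Kb × [A⁻]) = 3.7171e-06; pOH = 5.43; pH = 14 - pOH = 8.57.

V = 77.8 mL, pH = 8.57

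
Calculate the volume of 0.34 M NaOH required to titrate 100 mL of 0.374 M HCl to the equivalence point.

At equivalence: moles acid = moles base. moles HCl = 0.374 × 100/1000 = 0.0374 mol. V_base = moles / 0.34 × 1000 = 110.0 mL.

V_{base} = 110.0 mL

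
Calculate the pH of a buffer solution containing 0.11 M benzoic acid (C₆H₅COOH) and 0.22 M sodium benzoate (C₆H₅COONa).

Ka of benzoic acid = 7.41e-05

pKa = -log(7.41e-05) = 4.13. pH = pKa + log([A⁻]/[HA]) = 4.13 + log(0.22/0.11)

pH = 4.43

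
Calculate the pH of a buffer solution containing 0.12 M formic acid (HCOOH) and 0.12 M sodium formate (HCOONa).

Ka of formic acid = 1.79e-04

pKa = -log(1.79e-04) = 3.75. pH = pKa + log([A⁻]/[HA]) = 3.75 + log(0.12/0.12)

pH = 3.75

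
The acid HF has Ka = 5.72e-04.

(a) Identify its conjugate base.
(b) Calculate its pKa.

(a) The conjugate base is formed by removing one H⁺ from HF, giving F⁻. (b) pKa = -log(Ka) = -log(5.72e-04) = 3.24.

Conjugate base: F⁻; pK_a = 3.24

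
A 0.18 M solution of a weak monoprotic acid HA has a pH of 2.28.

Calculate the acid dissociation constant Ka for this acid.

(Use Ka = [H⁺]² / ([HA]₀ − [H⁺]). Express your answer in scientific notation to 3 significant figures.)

[H⁺] = 10^(−pH) = 10^(−2.28) = 5.248e-03 M. For HA ⇌ H⁺ + A⁻, Ka = [H⁺][A⁻]/[HA] = [H⁺]² / ([HA]₀ − [H⁺]) = (5.248e-03)² / (0.18 − 5.248e-03) = 1.58e-04.

K_a = 1.58e-04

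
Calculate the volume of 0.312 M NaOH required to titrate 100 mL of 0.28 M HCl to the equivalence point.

At equivalence: moles acid = moles base. moles HCl = 0.28 × 100/1000 = 0.028 mol. V_base = moles / 0.312 × 1000 = 89.7 mL.

V_{base} = 89.7 mL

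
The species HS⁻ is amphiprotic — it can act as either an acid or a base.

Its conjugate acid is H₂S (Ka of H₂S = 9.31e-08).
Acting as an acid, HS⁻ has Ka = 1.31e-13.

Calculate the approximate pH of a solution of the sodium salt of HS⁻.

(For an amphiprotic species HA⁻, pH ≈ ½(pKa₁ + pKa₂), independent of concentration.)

pKa₁ = -log(9.31e-08) = 7.03; pKa₂ = -log(1.31e-13) = 12.88. For an amphiprotic species, pH ≈ ½(pKa₁ + pKa₂) = ½(7.03 + 12.88) = 9.96.

pH = 9.96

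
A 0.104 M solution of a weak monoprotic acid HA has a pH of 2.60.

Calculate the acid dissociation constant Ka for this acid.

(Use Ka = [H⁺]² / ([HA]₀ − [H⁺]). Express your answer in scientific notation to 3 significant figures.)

[H⁺] = 10^(−pH) = 10^(−2.60) = 2.512e-03 M. For HA ⇌ H⁺ + A⁻, Ka = [H⁺][A⁻]/[HA] = [H⁺]² / ([HA]₀ − [H⁺]) = (2.512e-03)² / (0.104 − 2.512e-03) = 6.22e-05.

K_a = 6.22e-05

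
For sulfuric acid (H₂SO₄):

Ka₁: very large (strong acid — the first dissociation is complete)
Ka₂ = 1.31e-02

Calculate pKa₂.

pKa₂ = -log(Ka₂) = -log(1.31e-02) = 1.88.

pK_{a2} = 1.88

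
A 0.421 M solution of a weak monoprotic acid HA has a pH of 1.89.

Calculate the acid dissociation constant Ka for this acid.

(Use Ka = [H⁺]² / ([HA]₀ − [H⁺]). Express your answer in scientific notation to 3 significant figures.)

[H⁺] = 10^(−pH) = 10^(−1.89) = 1.288e-02 M. For HA ⇌ H⁺ + A⁻, Ka = [H⁺][A⁻]/[HA] = [H⁺]² / ([HA]₀ − [H⁺]) = (1.288e-02)² / (0.421 − 1.288e-02) = 4.07e-04.

K_a = 4.07e-04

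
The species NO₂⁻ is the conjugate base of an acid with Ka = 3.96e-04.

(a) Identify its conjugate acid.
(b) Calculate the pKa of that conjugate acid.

(a) The conjugate acid is formed by adding one H⁺ to NO₂⁻, giving HNO₂. (b) pKa = -log(Ka) = -log(3.96e-04) = 3.40.

Conjugate acid: HNO₂; pK_a = 3.40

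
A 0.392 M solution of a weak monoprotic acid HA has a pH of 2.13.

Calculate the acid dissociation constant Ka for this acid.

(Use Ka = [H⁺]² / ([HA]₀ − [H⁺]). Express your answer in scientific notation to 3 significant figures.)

[H⁺] = 10^(−pH) = 10^(−2.13) = 7.413e-03 M. For HA ⇌ H⁺ + A⁻, Ka = [H⁺][A⁻]/[HA] = [H⁺]² / ([HA]₀ − [H⁺]) = (7.413e-03)² / (0.392 − 7.413e-03) = 1.43e-04.

K_a = 1.43e-04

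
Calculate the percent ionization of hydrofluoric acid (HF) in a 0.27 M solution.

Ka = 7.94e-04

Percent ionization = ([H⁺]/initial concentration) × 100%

Using Ka equilibrium: x² + Ka×x - Ka×C = 0. Solving: [H⁺] = 1.4250e-02. Percent = (1.4250e-02/0.27) × 100

Percent ionization = 5.28%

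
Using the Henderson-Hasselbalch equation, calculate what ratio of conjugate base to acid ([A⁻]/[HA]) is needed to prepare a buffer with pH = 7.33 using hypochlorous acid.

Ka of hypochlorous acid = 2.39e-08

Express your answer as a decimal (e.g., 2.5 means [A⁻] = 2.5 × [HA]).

pKa = -log(2.39e-08) = 7.6216. pH = pKa + log([A⁻]/[HA]), so log([A⁻]/[HA]) = pH − pKa = 7.33 − 7.6216 = -0.2916. [A⁻]/[HA] = 10^(-0.2916) = 0.511

[A⁻]/[HA] = 0.511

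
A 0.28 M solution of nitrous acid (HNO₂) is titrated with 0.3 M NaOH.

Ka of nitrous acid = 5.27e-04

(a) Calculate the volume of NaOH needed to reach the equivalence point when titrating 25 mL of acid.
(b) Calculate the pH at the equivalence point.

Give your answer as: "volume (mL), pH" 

moles acid = 0.28 × 25/1000 = 0.007 mol; V_base = moles/0.3 × 1000 = 23.3 mL. At equivalence only the conjugate base is present: [A⁻] = 0.007/0.048 = 1.4483e-01 M. Kb = Kw/Ka = 1.90e-11; [OH⁻] = √(Kb × [A⁻]) = 1.6578e-06; pOH = 5.78; pH = 14 - pOH = 8.22.

V = 23.3 mL, pH = 8.22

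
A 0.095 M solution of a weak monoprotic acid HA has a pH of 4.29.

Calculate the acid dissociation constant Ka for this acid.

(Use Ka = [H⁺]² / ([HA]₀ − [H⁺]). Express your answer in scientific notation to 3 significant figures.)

[H⁺] = 10^(−pH) = 10^(−4.29) = 5.129e-05 M. For HA ⇌ H⁺ + A⁻, Ka = [H⁺][A⁻]/[HA] = [H⁺]² / ([HA]₀ − [H⁺]) = (5.129e-05)² / (0.095 − 5.129e-05) = 2.77e-08.

K_a = 2.77e-08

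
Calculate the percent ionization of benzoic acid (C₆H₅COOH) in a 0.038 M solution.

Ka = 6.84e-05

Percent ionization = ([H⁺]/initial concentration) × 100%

Using Ka equilibrium: x² + Ka×x - Ka×C = 0. Solving: [H⁺] = 1.5784e-03. Percent = (1.5784e-03/0.038) × 100

Percent ionization = 4.15%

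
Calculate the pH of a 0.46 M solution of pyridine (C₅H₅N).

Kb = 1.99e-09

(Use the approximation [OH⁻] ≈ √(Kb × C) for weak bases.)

[OH⁻] = √(Kb × C) = √(1.99e-09 × 0.46) = 3.0256e-05. pOH = 4.52, pH = 14 - pOH

pH = 9.48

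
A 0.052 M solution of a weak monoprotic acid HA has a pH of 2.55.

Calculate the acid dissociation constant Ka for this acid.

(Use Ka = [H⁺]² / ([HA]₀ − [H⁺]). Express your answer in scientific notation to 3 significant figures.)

[H⁺] = 10^(−pH) = 10^(−2.55) = 2.818e-03 M. For HA ⇌ H⁺ + A⁻, Ka = [H⁺][A⁻]/[HA] = [H⁺]² / ([HA]₀ − [H⁺]) = (2.818e-03)² / (0.052 − 2.818e-03) = 1.62e-04.

K_a = 1.62e-04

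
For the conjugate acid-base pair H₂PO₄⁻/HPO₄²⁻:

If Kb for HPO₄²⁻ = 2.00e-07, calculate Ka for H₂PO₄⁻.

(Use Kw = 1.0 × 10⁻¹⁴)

For a conjugate pair Ka × Kb = Kw, so Ka = Kw/Kb = 1.0 × 10⁻¹⁴ / 2.00e-07 = 5.00e-08.

K_a = 5.00e-08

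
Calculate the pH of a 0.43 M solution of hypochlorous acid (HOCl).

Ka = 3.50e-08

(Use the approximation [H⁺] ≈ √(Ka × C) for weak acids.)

[H⁺] = √(Ka × C) = √(3.50e-08 × 0.43) = 1.2268e-04. pH = -log(1.2268e-04)

pH = 3.91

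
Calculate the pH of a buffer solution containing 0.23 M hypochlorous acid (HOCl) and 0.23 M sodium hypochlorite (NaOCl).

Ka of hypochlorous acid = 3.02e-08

pKa = -log(3.02e-08) = 7.52. pH = pKa + log([A⁻]/[HA]) = 7.52 + log(0.23/0.23)

pH = 7.52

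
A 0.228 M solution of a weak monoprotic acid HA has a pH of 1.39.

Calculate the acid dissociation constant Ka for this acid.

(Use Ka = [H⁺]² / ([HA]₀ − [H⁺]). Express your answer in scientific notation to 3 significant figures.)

[H⁺] = 10^(−pH) = 10^(−1.39) = 4.074e-02 M. For HA ⇌ H⁺ + A⁻, Ka = [H⁺][A⁻]/[HA] = [H⁺]² / ([HA]₀ − [H⁺]) = (4.074e-02)² / (0.228 − 4.074e-02) = 8.86e-03.

K_a = 8.86e-03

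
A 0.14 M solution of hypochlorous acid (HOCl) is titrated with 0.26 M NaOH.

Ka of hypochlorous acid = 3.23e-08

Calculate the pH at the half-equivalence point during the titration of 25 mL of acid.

At half-equivalence [HA] = [A⁻], so Henderson-Hasselbalch gives pH = pKa = -log(3.23e-08) = 7.49.

pH = pKa = 7.49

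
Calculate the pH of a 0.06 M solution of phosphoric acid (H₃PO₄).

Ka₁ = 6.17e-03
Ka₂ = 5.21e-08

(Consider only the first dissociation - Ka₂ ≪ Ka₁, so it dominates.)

First dissociation dominates. From Ka₁ = [H⁺][HA⁻]/[H₂A], x² + Ka₁·x − Ka₁·C = 0 with C = 0.06 M and Ka₁ = 6.17e-03. Solving: [H⁺] = (−Ka₁ + √(Ka₁² + 4·Ka₁·C)) / 2 = 1.6401e-02 M. pH = -log(1.6401e-02) = 1.79.

pH = 1.79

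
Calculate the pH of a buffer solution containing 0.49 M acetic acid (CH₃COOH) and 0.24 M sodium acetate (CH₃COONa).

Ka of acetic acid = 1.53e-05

pKa = -log(1.53e-05) = 4.82. pH = pKa + log([A⁻]/[HA]) = 4.82 + log(0.24/0.49)

pH = 4.51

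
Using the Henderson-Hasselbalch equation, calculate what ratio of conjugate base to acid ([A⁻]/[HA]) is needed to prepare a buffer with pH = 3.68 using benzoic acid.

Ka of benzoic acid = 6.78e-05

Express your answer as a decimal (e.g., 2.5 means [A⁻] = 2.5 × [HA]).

pKa = -log(6.78e-05) = 4.1688. pH = pKa + log([A⁻]/[HA]), so log([A⁻]/[HA]) = pH − pKa = 3.68 − 4.1688 = -0.4888. [A⁻]/[HA] = 10^(-0.4888) = 0.325

[A⁻]/[HA] = 0.325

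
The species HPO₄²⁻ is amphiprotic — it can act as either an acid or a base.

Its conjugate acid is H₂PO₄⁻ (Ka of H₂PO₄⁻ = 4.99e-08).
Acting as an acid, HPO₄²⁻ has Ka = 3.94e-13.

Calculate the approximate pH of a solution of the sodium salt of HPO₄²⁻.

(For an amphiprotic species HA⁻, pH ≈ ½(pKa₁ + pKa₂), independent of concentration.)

pKa₁ = -log(4.99e-08) = 7.30; pKa₂ = -log(3.94e-13) = 12.40. For an amphiprotic species, pH ≈ ½(pKa₁ + pKa₂) = ½(7.30 + 12.40) = 9.85.

pH = 9.85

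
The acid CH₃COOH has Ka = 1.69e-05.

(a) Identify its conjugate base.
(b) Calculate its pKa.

(a) The conjugate base is formed by removing one H⁺ from CH₃COOH, giving CH₃COO⁻. (b) pKa = -log(Ka) = -log(1.69e-05) = 4.77.

Conjugate base: CH₃COO⁻; pK_a = 4.77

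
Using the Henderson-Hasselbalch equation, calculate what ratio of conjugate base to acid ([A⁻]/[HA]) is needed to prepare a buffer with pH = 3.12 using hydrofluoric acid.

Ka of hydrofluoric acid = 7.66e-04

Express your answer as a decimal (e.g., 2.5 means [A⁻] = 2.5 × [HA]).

pKa = -log(7.66e-04) = 3.1158. pH = pKa + log([A⁻]/[HA]), so log([A⁻]/[HA]) = pH − pKa = 3.12 − 3.1158 = 0.0042. [A⁻]/[HA] = 10^(0.0042) = 1.01

[A⁻]/[HA] = 1.01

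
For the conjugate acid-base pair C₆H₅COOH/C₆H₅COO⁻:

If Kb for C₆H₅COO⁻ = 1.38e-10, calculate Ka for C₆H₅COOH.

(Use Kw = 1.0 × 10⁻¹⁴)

For a conjugate pair Ka × Kb = Kw, so Ka = Kw/Kb = 1.0 × 10⁻¹⁴ / 1.38e-10 = 7.25e-05.

K_a = 7.25e-05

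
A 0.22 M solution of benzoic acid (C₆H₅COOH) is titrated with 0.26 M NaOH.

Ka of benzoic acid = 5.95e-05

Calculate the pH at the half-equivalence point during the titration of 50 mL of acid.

At half-equivalence [HA] = [A⁻], so Henderson-Hasselbalch gives pH = pKa = -log(5.95e-05) = 4.23.

pH = pKa = 4.23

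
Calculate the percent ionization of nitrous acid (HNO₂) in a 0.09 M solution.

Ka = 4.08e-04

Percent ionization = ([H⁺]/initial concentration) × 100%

Using Ka equilibrium: x² + Ka×x - Ka×C = 0. Solving: [H⁺] = 5.8591e-03. Percent = (5.8591e-03/0.09) × 100

Percent ionization = 6.51%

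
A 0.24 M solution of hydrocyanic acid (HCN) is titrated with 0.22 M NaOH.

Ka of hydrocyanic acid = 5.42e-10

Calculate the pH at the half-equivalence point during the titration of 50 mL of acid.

At half-equivalence [HA] = [A⁻], so Henderson-Hasselbalch gives pH = pKa = -log(5.42e-10) = 9.27.

pH = pKa = 9.27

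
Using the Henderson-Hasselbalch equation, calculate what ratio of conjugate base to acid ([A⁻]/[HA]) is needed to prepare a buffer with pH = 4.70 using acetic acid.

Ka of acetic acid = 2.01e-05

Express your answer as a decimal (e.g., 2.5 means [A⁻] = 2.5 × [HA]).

pKa = -log(2.01e-05) = 4.6968. pH = pKa + log([A⁻]/[HA]), so log([A⁻]/[HA]) = pH − pKa = 4.70 − 4.6968 = 0.0032. [A⁻]/[HA] = 10^(0.0032) = 1.01

[A⁻]/[HA] = 1.01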